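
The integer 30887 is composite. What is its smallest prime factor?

30887 is odd.
Digit sum 26, not divisible by 3.
Ends in 7: not divisible by 5.
7: 30887 = 7·4412 + 3
11: 30887 = 11·2807 + 10
13: 30887 = 13·2375 + 12
17: 30887 = 17·1816 + 15
19: 30887 = 19·1625 + 12
23: 30887 = 23·1342 + 21
29: 30887 = 29·1065 + 2
31: 30887 = 31·996 + 11
37: 30887 = 37·834 + 29
41: 30887 = 41·753 + 14
43: 30887 = 43·718 + 13
47: 30887 = 47·657 + 8
53: 30887 = 53·582 + 41
59: 30887 = 59·523 + 30
61: 30887 = 61·506 + 21
67: 30887 = 67·461

67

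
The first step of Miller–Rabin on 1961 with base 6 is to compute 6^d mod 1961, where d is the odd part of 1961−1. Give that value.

820

1961 − 1 = 1960 = 2^3 · 245, so d = 245.
6^1 ≡ 6 (mod 1961)
6^2 ≡ 6^2 = 36 ≡ 36 (mod 1961)
6^4 ≡ 36^2 = 1296 ≡ 1296 (mod 1961)
6^8 ≡ 1296^2 = 1679616 ≡ 1000 (mod 1961)
6^16 ≡ 1000^2 = 1000000 ≡ 1851 (mod 1961)
6^32 ≡ 1851^2 = 3426201 ≡ 334 (mod 1961)
6^64 ≡ 334^2 = 111556 ≡ 1740 (mod 1961)
6^128 ≡ 1740^2 = 3027600 ≡ 1777 (mod 1961)
245 = 128 + 64 + 32 + 16 + 4 + 1 in binary powers of 2.
So 6^245 ≡ 1777 · 1740 · 334 · 1851 · 1296 · 6 ≡ 820 (mod 1961).
Squaring chain: 820 → 1738 → 704; never reaches −1, so base 6 is a Miller–Rabin witness that 1961 is composite.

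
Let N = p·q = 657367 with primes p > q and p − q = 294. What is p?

Since p = q + 294, we have 657367 = q(q + 294), so q² + 294q − 657367 = 0.
Discriminant: 294² + 4·657367 = 86436 + 2629468 = 2715904; √2715904 = 1648.
q = (−294 + 1648)/2 = 677, and p = q + 294 = 971.
Check: 677 · 971 = 657367.

971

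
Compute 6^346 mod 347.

1

6^1 ≡ 6 (mod 347)
6^2 ≡ 6^2 = 36 ≡ 36 (mod 347)
6^4 ≡ 36^2 = 1296 ≡ 255 (mod 347)
6^8 ≡ 255^2 = 65025 ≡ 136 (mod 347)
6^16 ≡ 136^2 = 18496 ≡ 105 (mod 347)
6^32 ≡ 105^2 = 11025 ≡ 268 (mod 347)
6^64 ≡ 268^2 = 71824 ≡ 342 (mod 347)
6^128 ≡ 342^2 = 116964 ≡ 25 (mod 347)
6^256 ≡ 25^2 = 625 ≡ 278 (mod 347)
346 = 256 + 64 + 16 + 8 + 2 in binary powers of 2.
So 6^346 ≡ 278 · 342 · 105 · 136 · 36 ≡ 1 (mod 347).
Since the result is 1, base 6 gives no evidence that 347 is composite.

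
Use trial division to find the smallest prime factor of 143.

11

143 is odd.
Digit sum 8, not divisible by 3.
Ends in 3: not divisible by 5.
7: 143 = 7·20 + 3
11: 143 = 11·13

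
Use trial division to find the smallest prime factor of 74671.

74671 is odd.
Digit sum 25, not divisible by 3.
Ends in 1: not divisible by 5.
7: 74671 = 7·10667 + 2
11: 74671 = 11·6788 + 3
13: 74671 = 13·5743 + 12
17: 74671 = 17·4392 + 7
19: 74671 = 19·3930 + 1
23: 74671 = 23·3246 + 13
29: 74671 = 29·2574 + 25
31: 74671 = 31·2408 + 23
37: 74671 = 37·2018 + 5
41: 74671 = 41·1821 + 10
43: 74671 = 43·1736 + 23
47: 74671 = 47·1588 + 35
53: 74671 = 53·1408 + 47
59: 74671 = 59·1265 + 36
61: 74671 = 61·1224 + 7
67: 74671 = 67·1114 + 33
71: 74671 = 71·1051 + 50
73: 74671 = 73·1022 + 65
79: 74671 = 79·945 + 16
83: 74671 = 83·899 + 54
89: 74671 = 89·839

89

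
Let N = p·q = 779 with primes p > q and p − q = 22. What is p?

Since p = q + 22, we have 779 = q(q + 22), so q² + 22q − 779 = 0.
Discriminant: 22² + 4·779 = 484 + 3116 = 3600; √3600 = 60.
q = (−22 + 60)/2 = 19, and p = q + 22 = 41.
Check: 19 · 41 = 779.

41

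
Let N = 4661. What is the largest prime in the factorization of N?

79

4661 = 59 · 79
79 is prime.
So 4661 = 59 · 79; the largest prime factor is 79.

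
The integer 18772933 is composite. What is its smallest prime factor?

18772933 is odd.
Digit sum 40, not divisible by 3.
Ends in 3: not divisible by 5.
7: 18772933 = 7·2681847 + 4
11: 18772933 = 11·1706630 + 3
13: 18772933 = 13·1444071 + 10
17: 18772933 = 17·1104290 + 3
19: 18772933 = 19·988049 + 2
23: 18772933 = 23·816214 + 11
29: 18772933 = 29·647342 + 15
31: 18772933 = 31·605578 + 15
37: 18772933 = 37·507376 + 21
41: 18772933 = 41·457876 + 17
43: 18772933 = 43·436579 + 36
47: 18772933 = 47·399424 + 5
53: 18772933 = 53·354206 + 15
59: 18772933 = 59·318185 + 18
61: 18772933 = 61·307753

61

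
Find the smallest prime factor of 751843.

751843 is odd.
Digit sum 28, not divisible by 3.
Ends in 3: not divisible by 5.
7: 751843 = 7·107406 + 1
11: 751843 = 11·68349 + 4
13: 751843 = 13·57834 + 1
17: 751843 = 17·44226 + 1
19: 751843 = 19·39570 + 13
23: 751843 = 23·32688 + 19
29: 751843 = 29·25925 + 18
31: 751843 = 31·24253

31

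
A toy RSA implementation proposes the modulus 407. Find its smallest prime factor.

11

407 is odd.
Digit sum 11, not divisible by 3.
Ends in 7: not divisible by 5.
7: 407 = 7·58 + 1
11: 407 = 11·37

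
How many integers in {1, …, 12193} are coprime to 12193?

Factor: 12193 = 89 · 137.
φ(12193) = (89−1) · (137−1) = 88 · 136 = 11968.

11968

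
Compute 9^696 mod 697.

1

9^1 ≡ 9 (mod 697)
9^2 ≡ 9^2 = 81 ≡ 81 (mod 697)
9^4 ≡ 81^2 = 6561 ≡ 288 (mod 697)
9^8 ≡ 288^2 = 82944 ≡ 1 (mod 697)
9^16 ≡ 1^2 = 1 ≡ 1 (mod 697)
9^32 ≡ 1^2 = 1 ≡ 1 (mod 697)
9^64 ≡ 1^2 = 1 ≡ 1 (mod 697)
9^128 ≡ 1^2 = 1 ≡ 1 (mod 697)
9^256 ≡ 1^2 = 1 ≡ 1 (mod 697)
9^512 ≡ 1^2 = 1 ≡ 1 (mod 697)
696 = 512 + 128 + 32 + 16 + 8 in binary powers of 2.
So 9^696 ≡ 1 · 1 · 1 · 1 · 1 ≡ 1 (mod 697).
Since the result is 1, base 9 gives no evidence that 697 is composite.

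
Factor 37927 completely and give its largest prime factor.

37927 = 17 · 2231
2231 = 23 · 97
97 is prime.
So 37927 = 17 · 23 · 97; the largest prime factor is 97.

97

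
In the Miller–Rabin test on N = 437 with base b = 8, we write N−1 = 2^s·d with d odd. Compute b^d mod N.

141

437 − 1 = 436 = 2^2 · 109, so d = 109.
8^1 ≡ 8 (mod 437)
8^2 ≡ 8^2 = 64 ≡ 64 (mod 437)
8^4 ≡ 64^2 = 4096 ≡ 163 (mod 437)
8^8 ≡ 163^2 = 26569 ≡ 349 (mod 437)
8^16 ≡ 349^2 = 121801 ≡ 315 (mod 437)
8^32 ≡ 315^2 = 99225 ≡ 26 (mod 437)
8^64 ≡ 26^2 = 676 ≡ 239 (mod 437)
109 = 64 + 32 + 8 + 4 + 1 in binary powers of 2.
So 8^109 ≡ 239 · 26 · 349 · 163 · 8 ≡ 141 (mod 437).
Squaring chain: 141 → 216; never reaches −1, so base 8 is a Miller–Rabin witness that 437 is composite.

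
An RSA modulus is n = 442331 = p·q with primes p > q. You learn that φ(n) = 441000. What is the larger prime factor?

φ(n) = (p−1)(q−1) = n − (p+q) + 1, so p + q = 442331 − 441000 + 1 = 1332.
p and q are the roots of t² − 1332t + 442331 = 0.
Discriminant: 1332² − 4·442331 = 1774224 − 1769324 = 4900; √4900 = 70.
q = (1332 − 70)/2 = 631, p = (1332 + 70)/2 = 701.
Check: 631 · 701 = 442331.

701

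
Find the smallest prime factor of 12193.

12193 is odd.
Digit sum 16, not divisible by 3.
Ends in 3: not divisible by 5.
7: 12193 = 7·1741 + 6
11: 12193 = 11·1108 + 5
13: 12193 = 13·937 + 12
17: 12193 = 17·717 + 4
19: 12193 = 19·641 + 14
23: 12193 = 23·530 + 3
29: 12193 = 29·420 + 13
31: 12193 = 31·393 + 10
37: 12193 = 37·329 + 20
41: 12193 = 41·297 + 16
43: 12193 = 43·283 + 24
47: 12193 = 47·259 + 20
53: 12193 = 53·230 + 3
59: 12193 = 59·206 + 39
61: 12193 = 61·199 + 54
67: 12193 = 67·181 + 66
71: 12193 = 71·171 + 52
73: 12193 = 73·167 + 2
79: 12193 = 79·154 + 27
83: 12193 = 83·146 + 75
89: 12193 = 89·137

89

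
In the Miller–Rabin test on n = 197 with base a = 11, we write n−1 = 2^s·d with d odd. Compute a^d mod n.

197 − 1 = 196 = 2^2 · 49, so d = 49.
11^1 ≡ 11 (mod 197)
11^2 ≡ 11^2 = 121 ≡ 121 (mod 197)
11^4 ≡ 121^2 = 14641 ≡ 63 (mod 197)
11^8 ≡ 63^2 = 3969 ≡ 29 (mod 197)
11^16 ≡ 29^2 = 841 ≡ 53 (mod 197)
11^32 ≡ 53^2 = 2809 ≡ 51 (mod 197)
49 = 32 + 16 + 1 in binary powers of 2.
So 11^49 ≡ 51 · 53 · 11 ≡ 183 (mod 197).
Squaring chain: 183 → 196; reaches −1, so base 11 does not prove 197 composite.

183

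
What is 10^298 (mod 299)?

10^1 ≡ 10 (mod 299)
10^2 ≡ 10^2 = 100 ≡ 100 (mod 299)
10^4 ≡ 100^2 = 10000 ≡ 133 (mod 299)
10^8 ≡ 133^2 = 17689 ≡ 48 (mod 299)
10^16 ≡ 48^2 = 2304 ≡ 211 (mod 299)
10^32 ≡ 211^2 = 44521 ≡ 269 (mod 299)
10^64 ≡ 269^2 = 72361 ≡ 3 (mod 299)
10^128 ≡ 3^2 = 9 ≡ 9 (mod 299)
10^256 ≡ 9^2 = 81 ≡ 81 (mod 299)
298 = 256 + 32 + 8 + 2 in binary powers of 2.
So 10^298 ≡ 81 · 269 · 48 · 100 ≡ 289 (mod 299).
Since 289 ≠ 1, base 10 is a Fermat witness: 299 is composite.

289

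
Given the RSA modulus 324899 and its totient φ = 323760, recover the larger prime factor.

φ(n) = (p−1)(q−1) = n − (p+q) + 1, so p + q = 324899 − 323760 + 1 = 1140.
p and q are the roots of t² − 1140t + 324899 = 0.
Discriminant: 1140² − 4·324899 = 1299600 − 1299596 = 4; √4 = 2.
q = (1140 − 2)/2 = 569, p = (1140 + 2)/2 = 571.
Check: 569 · 571 = 324899.

571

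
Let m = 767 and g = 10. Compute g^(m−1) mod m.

10^1 ≡ 10 (mod 767)
10^2 ≡ 10^2 = 100 ≡ 100 (mod 767)
10^4 ≡ 100^2 = 10000 ≡ 29 (mod 767)
10^8 ≡ 29^2 = 841 ≡ 74 (mod 767)
10^16 ≡ 74^2 = 5476 ≡ 107 (mod 767)
10^32 ≡ 107^2 = 11449 ≡ 711 (mod 767)
10^64 ≡ 711^2 = 505521 ≡ 68 (mod 767)
10^128 ≡ 68^2 = 4624 ≡ 22 (mod 767)
10^256 ≡ 22^2 = 484 ≡ 484 (mod 767)
10^512 ≡ 484^2 = 234256 ≡ 321 (mod 767)
766 = 512 + 128 + 64 + 32 + 16 + 8 + 4 + 2 in binary powers of 2.
So 10^766 ≡ 321 · 22 · 68 · 711 · 107 · 74 · 29 · 100 ≡ 81 (mod 767).
Since 81 ≠ 1, base 10 is a Fermat witness: 767 is composite.

81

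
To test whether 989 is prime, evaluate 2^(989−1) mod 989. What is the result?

2^1 ≡ 2 (mod 989)
2^2 ≡ 2^2 = 4 ≡ 4 (mod 989)
2^4 ≡ 4^2 = 16 ≡ 16 (mod 989)
2^8 ≡ 16^2 = 256 ≡ 256 (mod 989)
2^16 ≡ 256^2 = 65536 ≡ 262 (mod 989)
2^32 ≡ 262^2 = 68644 ≡ 403 (mod 989)
2^64 ≡ 403^2 = 162409 ≡ 213 (mod 989)
2^128 ≡ 213^2 = 45369 ≡ 864 (mod 989)
2^256 ≡ 864^2 = 746496 ≡ 790 (mod 989)
2^512 ≡ 790^2 = 624100 ≡ 41 (mod 989)
988 = 512 + 256 + 128 + 64 + 16 + 8 + 4 in binary powers of 2.
So 2^988 ≡ 41 · 790 · 864 · 213 · 262 · 256 · 16 ≡ 213 (mod 989).
Since 213 ≠ 1, base 2 is a Fermat witness: 989 is composite.

213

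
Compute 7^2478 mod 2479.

7^1 ≡ 7 (mod 2479)
7^2 ≡ 7^2 = 49 ≡ 49 (mod 2479)
7^4 ≡ 49^2 = 2401 ≡ 2401 (mod 2479)
7^8 ≡ 2401^2 = 5764801 ≡ 1126 (mod 2479)
7^16 ≡ 1126^2 = 1267876 ≡ 1107 (mod 2479)
7^32 ≡ 1107^2 = 1225449 ≡ 823 (mod 2479)
7^64 ≡ 823^2 = 677329 ≡ 562 (mod 2479)
7^128 ≡ 562^2 = 315844 ≡ 1011 (mod 2479)
7^256 ≡ 1011^2 = 1022121 ≡ 773 (mod 2479)
7^512 ≡ 773^2 = 597529 ≡ 90 (mod 2479)
7^1024 ≡ 90^2 = 8100 ≡ 663 (mod 2479)
7^2048 ≡ 663^2 = 439569 ≡ 786 (mod 2479)
2478 = 2048 + 256 + 128 + 32 + 8 + 4 + 2 in binary powers of 2.
So 7^2478 ≡ 786 · 773 · 1011 · 823 · 1126 · 2401 · 49 ≡ 528 (mod 2479).
Since 528 ≠ 1, base 7 is a Fermat witness: 2479 is composite.

528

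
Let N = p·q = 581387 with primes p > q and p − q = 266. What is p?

907

Since p = q + 266, we have 581387 = q(q + 266), so q² + 266q − 581387 = 0.
Discriminant: 266² + 4·581387 = 70756 + 2325548 = 2396304; √2396304 = 1548.
q = (−266 + 1548)/2 = 641, and p = q + 266 = 907.
Check: 641 · 907 = 581387.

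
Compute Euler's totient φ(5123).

Factor: 5123 = 47 · 109.
φ(5123) = (47−1) · (109−1) = 46 · 108 = 4968.

4968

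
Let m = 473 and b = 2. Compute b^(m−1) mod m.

422

2^1 ≡ 2 (mod 473)
2^2 ≡ 2^2 = 4 ≡ 4 (mod 473)
2^4 ≡ 4^2 = 16 ≡ 16 (mod 473)
2^8 ≡ 16^2 = 256 ≡ 256 (mod 473)
2^16 ≡ 256^2 = 65536 ≡ 262 (mod 473)
2^32 ≡ 262^2 = 68644 ≡ 59 (mod 473)
2^64 ≡ 59^2 = 3481 ≡ 170 (mod 473)
2^128 ≡ 170^2 = 28900 ≡ 47 (mod 473)
2^256 ≡ 47^2 = 2209 ≡ 317 (mod 473)
472 = 256 + 128 + 64 + 16 + 8 in binary powers of 2.
So 2^472 ≡ 317 · 47 · 170 · 262 · 256 ≡ 422 (mod 473).
Since 422 ≠ 1, base 2 is a Fermat witness: 473 is composite.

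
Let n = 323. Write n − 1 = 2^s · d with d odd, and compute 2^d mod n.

323 − 1 = 322 = 2^1 · 161, so d = 161.
2^1 ≡ 2 (mod 323)
2^2 ≡ 2^2 = 4 ≡ 4 (mod 323)
2^4 ≡ 4^2 = 16 ≡ 16 (mod 323)
2^8 ≡ 16^2 = 256 ≡ 256 (mod 323)
2^16 ≡ 256^2 = 65536 ≡ 290 (mod 323)
2^32 ≡ 290^2 = 84100 ≡ 120 (mod 323)
2^64 ≡ 120^2 = 14400 ≡ 188 (mod 323)
2^128 ≡ 188^2 = 35344 ≡ 137 (mod 323)
161 = 128 + 32 + 1 in binary powers of 2.
So 2^161 ≡ 137 · 120 · 2 ≡ 257 (mod 323).
Squaring chain: 257; never reaches −1, so base 2 is a Miller–Rabin witness that 323 is composite.

257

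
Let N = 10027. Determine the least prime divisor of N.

10027 is odd.
Digit sum 10, not divisible by 3.
Ends in 7: not divisible by 5.
7: 10027 = 7·1432 + 3
11: 10027 = 11·911 + 6
13: 10027 = 13·771 + 4
17: 10027 = 17·589 + 14
19: 10027 = 19·527 + 14
23: 10027 = 23·435 + 22
29: 10027 = 29·345 + 22
31: 10027 = 31·323 + 14
37: 10027 = 37·271

37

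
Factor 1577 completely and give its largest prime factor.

83

1577 = 19 · 83
83 is prime.
So 1577 = 19 · 83; the largest prime factor is 83.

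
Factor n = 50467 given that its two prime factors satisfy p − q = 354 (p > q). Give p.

Since p = q + 354, we have 50467 = q(q + 354), so q² + 354q − 50467 = 0.
Discriminant: 354² + 4·50467 = 125316 + 201868 = 327184; √327184 = 572.
q = (−354 + 572)/2 = 109, and p = q + 354 = 463.
Check: 109 · 463 = 50467.

463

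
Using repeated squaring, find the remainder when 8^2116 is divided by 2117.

81

8^1 ≡ 8 (mod 2117)
8^2 ≡ 8^2 = 64 ≡ 64 (mod 2117)
8^4 ≡ 64^2 = 4096 ≡ 1979 (mod 2117)
8^8 ≡ 1979^2 = 3916441 ≡ 2108 (mod 2117)
8^16 ≡ 2108^2 = 4443664 ≡ 81 (mod 2117)
8^32 ≡ 81^2 = 6561 ≡ 210 (mod 2117)
8^64 ≡ 210^2 = 44100 ≡ 1760 (mod 2117)
8^128 ≡ 1760^2 = 3097600 ≡ 429 (mod 2117)
8^256 ≡ 429^2 = 184041 ≡ 1979 (mod 2117)
8^512 ≡ 1979^2 = 3916441 ≡ 2108 (mod 2117)
8^1024 ≡ 2108^2 = 4443664 ≡ 81 (mod 2117)
8^2048 ≡ 81^2 = 6561 ≡ 210 (mod 2117)
2116 = 2048 + 64 + 4 in binary powers of 2.
So 8^2116 ≡ 210 · 1760 · 1979 ≡ 81 (mod 2117).
Since 81 ≠ 1, base 8 is a Fermat witness: 2117 is composite.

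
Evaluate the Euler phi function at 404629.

Factor: 404629 = 41 · 71 · 139.
φ(404629) = (41−1) · (71−1) · (139−1) = 40 · 70 · 138 = 386400.

386400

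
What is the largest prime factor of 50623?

71

50623 = 23 · 2201
2201 = 31 · 71
71 is prime.
So 50623 = 23 · 31 · 71; the largest prime factor is 71.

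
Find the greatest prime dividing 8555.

8555 = 5 · 1711
1711 = 29 · 59
59 is prime.
So 8555 = 5 · 29 · 59; the largest prime factor is 59.

59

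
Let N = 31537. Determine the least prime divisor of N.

11

31537 is odd.
Digit sum 19, not divisible by 3.
Ends in 7: not divisible by 5.
7: 31537 = 7·4505 + 2
11: 31537 = 11·2867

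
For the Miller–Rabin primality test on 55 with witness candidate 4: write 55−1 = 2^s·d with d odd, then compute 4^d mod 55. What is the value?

49

55 − 1 = 54 = 2^1 · 27, so d = 27.
4^1 ≡ 4 (mod 55)
4^2 ≡ 4^2 = 16 ≡ 16 (mod 55)
4^4 ≡ 16^2 = 256 ≡ 36 (mod 55)
4^8 ≡ 36^2 = 1296 ≡ 31 (mod 55)
4^16 ≡ 31^2 = 961 ≡ 26 (mod 55)
27 = 16 + 8 + 2 + 1 in binary powers of 2.
So 4^27 ≡ 26 · 31 · 16 · 4 ≡ 49 (mod 55).
Squaring chain: 49; never reaches −1, so base 4 is a Miller–Rabin witness that 55 is composite.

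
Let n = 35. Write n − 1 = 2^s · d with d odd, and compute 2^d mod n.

32

35 − 1 = 34 = 2^1 · 17, so d = 17.
2^1 ≡ 2 (mod 35)
2^2 ≡ 2^2 = 4 ≡ 4 (mod 35)
2^4 ≡ 4^2 = 16 ≡ 16 (mod 35)
2^8 ≡ 16^2 = 256 ≡ 11 (mod 35)
2^16 ≡ 11^2 = 121 ≡ 16 (mod 35)
17 = 16 + 1 in binary powers of 2.
So 2^17 ≡ 16 · 2 ≡ 32 (mod 35).
Squaring chain: 32; never reaches −1, so base 2 is a Miller–Rabin witness that 35 is composite.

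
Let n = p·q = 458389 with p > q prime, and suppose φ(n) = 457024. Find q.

593

φ(n) = (p−1)(q−1) = n − (p+q) + 1, so p + q = 458389 − 457024 + 1 = 1366.
p and q are the roots of t² − 1366t + 458389 = 0.
Discriminant: 1366² − 4·458389 = 1865956 − 1833556 = 32400; √32400 = 180.
q = (1366 − 180)/2 = 593, p = (1366 + 180)/2 = 773.
Check: 593 · 773 = 458389.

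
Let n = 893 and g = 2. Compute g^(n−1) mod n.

2^1 ≡ 2 (mod 893)
2^2 ≡ 2^2 = 4 ≡ 4 (mod 893)
2^4 ≡ 4^2 = 16 ≡ 16 (mod 893)
2^8 ≡ 16^2 = 256 ≡ 256 (mod 893)
2^16 ≡ 256^2 = 65536 ≡ 347 (mod 893)
2^32 ≡ 347^2 = 120409 ≡ 747 (mod 893)
2^64 ≡ 747^2 = 558009 ≡ 777 (mod 893)
2^128 ≡ 777^2 = 603729 ≡ 61 (mod 893)
2^256 ≡ 61^2 = 3721 ≡ 149 (mod 893)
2^512 ≡ 149^2 = 22201 ≡ 769 (mod 893)
892 = 512 + 256 + 64 + 32 + 16 + 8 + 4 in binary powers of 2.
So 2^892 ≡ 769 · 149 · 777 · 747 · 347 · 256 · 16 ≡ 777 (mod 893).
Since 777 ≠ 1, base 2 is a Fermat witness: 893 is composite.

777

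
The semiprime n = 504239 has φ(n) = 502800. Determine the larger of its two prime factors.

φ(n) = (p−1)(q−1) = n − (p+q) + 1, so p + q = 504239 − 502800 + 1 = 1440.
p and q are the roots of t² − 1440t + 504239 = 0.
Discriminant: 1440² − 4·504239 = 2073600 − 2016956 = 56644; √56644 = 238.
q = (1440 − 238)/2 = 601, p = (1440 + 238)/2 = 839.
Check: 601 · 839 = 504239.

839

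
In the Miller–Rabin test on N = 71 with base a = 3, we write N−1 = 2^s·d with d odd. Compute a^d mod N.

1

71 − 1 = 70 = 2^1 · 35, so d = 35.
3^1 ≡ 3 (mod 71)
3^2 ≡ 3^2 = 9 ≡ 9 (mod 71)
3^4 ≡ 9^2 = 81 ≡ 10 (mod 71)
3^8 ≡ 10^2 = 100 ≡ 29 (mod 71)
3^16 ≡ 29^2 = 841 ≡ 60 (mod 71)
3^32 ≡ 60^2 = 3600 ≡ 50 (mod 71)
35 = 32 + 2 + 1 in binary powers of 2.
So 3^35 ≡ 50 · 9 · 3 ≡ 1 (mod 71).
Since 3^d ≡ 1 (mod 71), base 3 does not prove 71 composite.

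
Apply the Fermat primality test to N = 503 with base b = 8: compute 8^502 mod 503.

1

8^1 ≡ 8 (mod 503)
8^2 ≡ 8^2 = 64 ≡ 64 (mod 503)
8^4 ≡ 64^2 = 4096 ≡ 72 (mod 503)
8^8 ≡ 72^2 = 5184 ≡ 154 (mod 503)
8^16 ≡ 154^2 = 23716 ≡ 75 (mod 503)
8^32 ≡ 75^2 = 5625 ≡ 92 (mod 503)
8^64 ≡ 92^2 = 8464 ≡ 416 (mod 503)
8^128 ≡ 416^2 = 173056 ≡ 24 (mod 503)
8^256 ≡ 24^2 = 576 ≡ 73 (mod 503)
502 = 256 + 128 + 64 + 32 + 16 + 4 + 2 in binary powers of 2.
So 8^502 ≡ 73 · 24 · 416 · 92 · 75 · 72 · 64 ≡ 1 (mod 503).
Since the result is 1, base 8 gives no evidence that 503 is composite.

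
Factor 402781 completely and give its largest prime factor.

43

402781 = 17 · 23693
23693 = 19 · 1247
1247 = 29 · 43
43 is prime.
So 402781 = 17 · 19 · 29 · 43; the largest prime factor is 43.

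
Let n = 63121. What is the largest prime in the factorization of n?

63121 = 17 · 3713
3713 = 47 · 79
79 is prime.
So 63121 = 17 · 47 · 79; the largest prime factor is 79.

79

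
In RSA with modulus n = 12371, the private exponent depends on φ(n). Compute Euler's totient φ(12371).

Factor: 12371 = 89 · 139.
φ(12371) = (89−1) · (139−1) = 88 · 138 = 12144.

12144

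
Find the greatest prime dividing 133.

133 = 7 · 19
19 is prime.
So 133 = 7 · 19; the largest prime factor is 19.

19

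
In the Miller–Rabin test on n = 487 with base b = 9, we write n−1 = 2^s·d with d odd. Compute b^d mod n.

1

487 − 1 = 486 = 2^1 · 243, so d = 243.
9^1 ≡ 9 (mod 487)
9^2 ≡ 9^2 = 81 ≡ 81 (mod 487)
9^4 ≡ 81^2 = 6561 ≡ 230 (mod 487)
9^8 ≡ 230^2 = 52900 ≡ 304 (mod 487)
9^16 ≡ 304^2 = 92416 ≡ 373 (mod 487)
9^32 ≡ 373^2 = 139129 ≡ 334 (mod 487)
9^64 ≡ 334^2 = 111556 ≡ 33 (mod 487)
9^128 ≡ 33^2 = 1089 ≡ 115 (mod 487)
243 = 128 + 64 + 32 + 16 + 2 + 1 in binary powers of 2.
So 9^243 ≡ 115 · 33 · 334 · 373 · 81 · 9 ≡ 1 (mod 487).
Since 9^d ≡ 1 (mod 487), base 9 does not prove 487 composite.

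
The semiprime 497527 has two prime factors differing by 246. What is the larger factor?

Since p = q + 246, we have 497527 = q(q + 246), so q² + 246q − 497527 = 0.
Discriminant: 246² + 4·497527 = 60516 + 1990108 = 2050624; √2050624 = 1432.
q = (−246 + 1432)/2 = 593, and p = q + 246 = 839.
Check: 593 · 839 = 497527.

839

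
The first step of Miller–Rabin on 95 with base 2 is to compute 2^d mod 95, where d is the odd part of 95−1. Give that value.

95 − 1 = 94 = 2^1 · 47, so d = 47.
2^1 ≡ 2 (mod 95)
2^2 ≡ 2^2 = 4 ≡ 4 (mod 95)
2^4 ≡ 4^2 = 16 ≡ 16 (mod 95)
2^8 ≡ 16^2 = 256 ≡ 66 (mod 95)
2^16 ≡ 66^2 = 4356 ≡ 81 (mod 95)
2^32 ≡ 81^2 = 6561 ≡ 6 (mod 95)
47 = 32 + 8 + 4 + 2 + 1 in binary powers of 2.
So 2^47 ≡ 6 · 66 · 16 · 4 · 2 ≡ 53 (mod 95).
Squaring chain: 53; never reaches −1, so base 2 is a Miller–Rabin witness that 95 is composite.

53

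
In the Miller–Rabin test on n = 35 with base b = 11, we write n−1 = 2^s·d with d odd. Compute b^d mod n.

35 − 1 = 34 = 2^1 · 17, so d = 17.
11^1 ≡ 11 (mod 35)
11^2 ≡ 11^2 = 121 ≡ 16 (mod 35)
11^4 ≡ 16^2 = 256 ≡ 11 (mod 35)
11^8 ≡ 11^2 = 121 ≡ 16 (mod 35)
11^16 ≡ 16^2 = 256 ≡ 11 (mod 35)
17 = 16 + 1 in binary powers of 2.
So 11^17 ≡ 11 · 11 ≡ 16 (mod 35).
Squaring chain: 16; never reaches −1, so base 11 is a Miller–Rabin witness that 35 is composite.

16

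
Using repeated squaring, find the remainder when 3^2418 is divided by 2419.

501

3^1 ≡ 3 (mod 2419)
3^2 ≡ 3^2 = 9 ≡ 9 (mod 2419)
3^4 ≡ 9^2 = 81 ≡ 81 (mod 2419)
3^8 ≡ 81^2 = 6561 ≡ 1723 (mod 2419)
3^16 ≡ 1723^2 = 2968729 ≡ 616 (mod 2419)
3^32 ≡ 616^2 = 379456 ≡ 2092 (mod 2419)
3^64 ≡ 2092^2 = 4376464 ≡ 493 (mod 2419)
3^128 ≡ 493^2 = 243049 ≡ 1149 (mod 2419)
3^256 ≡ 1149^2 = 1320201 ≡ 1846 (mod 2419)
3^512 ≡ 1846^2 = 3407716 ≡ 1764 (mod 2419)
3^1024 ≡ 1764^2 = 3111696 ≡ 862 (mod 2419)
3^2048 ≡ 862^2 = 743044 ≡ 411 (mod 2419)
2418 = 2048 + 256 + 64 + 32 + 16 + 2 in binary powers of 2.
So 3^2418 ≡ 411 · 1846 · 493 · 2092 · 616 · 9 ≡ 501 (mod 2419).
Since 501 ≠ 1, base 3 is a Fermat witness: 2419 is composite.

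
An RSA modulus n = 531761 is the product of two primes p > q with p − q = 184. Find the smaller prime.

643

Since p = q + 184, we have 531761 = q(q + 184), so q² + 184q − 531761 = 0.
Discriminant: 184² + 4·531761 = 33856 + 2127044 = 2160900; √2160900 = 1470.
q = (−184 + 1470)/2 = 643, and p = q + 184 = 827.
Check: 643 · 827 = 531761.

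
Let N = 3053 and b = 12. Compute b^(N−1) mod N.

12^1 ≡ 12 (mod 3053)
12^2 ≡ 12^2 = 144 ≡ 144 (mod 3053)
12^4 ≡ 144^2 = 20736 ≡ 2418 (mod 3053)
12^8 ≡ 2418^2 = 5846724 ≡ 229 (mod 3053)
12^16 ≡ 229^2 = 52441 ≡ 540 (mod 3053)
12^32 ≡ 540^2 = 291600 ≡ 1565 (mod 3053)
12^64 ≡ 1565^2 = 2449225 ≡ 719 (mod 3053)
12^128 ≡ 719^2 = 516961 ≡ 1004 (mod 3053)
12^256 ≡ 1004^2 = 1008016 ≡ 526 (mod 3053)
12^512 ≡ 526^2 = 276676 ≡ 1906 (mod 3053)
12^1024 ≡ 1906^2 = 3632836 ≡ 2819 (mod 3053)
12^2048 ≡ 2819^2 = 7946761 ≡ 2855 (mod 3053)
3052 = 2048 + 512 + 256 + 128 + 64 + 32 + 8 + 4 in binary powers of 2.
So 12^3052 ≡ 2855 · 1906 · 526 · 1004 · 719 · 1565 · 229 · 2418 ≡ 522 (mod 3053).
Since 522 ≠ 1, base 12 is a Fermat witness: 3053 is composite.

522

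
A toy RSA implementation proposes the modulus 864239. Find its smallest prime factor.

41

864239 is odd.
Digit sum 32, not divisible by 3.
Ends in 9: not divisible by 5.
7: 864239 = 7·123462 + 5
11: 864239 = 11·78567 + 2
13: 864239 = 13·66479 + 12
17: 864239 = 17·50837 + 10
19: 864239 = 19·45486 + 5
23: 864239 = 23·37575 + 14
29: 864239 = 29·29801 + 10
31: 864239 = 31·27878 + 21
37: 864239 = 37·23357 + 30
41: 864239 = 41·21079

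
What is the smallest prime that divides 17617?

79

17617 is odd.
Digit sum 22, not divisible by 3.
Ends in 7: not divisible by 5.
7: 17617 = 7·2516 + 5
11: 17617 = 11·1601 + 6
13: 17617 = 13·1355 + 2
17: 17617 = 17·1036 + 5
19: 17617 = 19·927 + 4
23: 17617 = 23·765 + 22
29: 17617 = 29·607 + 14
31: 17617 = 31·568 + 9
37: 17617 = 37·476 + 5
41: 17617 = 41·429 + 28
43: 17617 = 43·409 + 30
47: 17617 = 47·374 + 39
53: 17617 = 53·332 + 21
59: 17617 = 59·298 + 35
61: 17617 = 61·288 + 49
67: 17617 = 67·262 + 63
71: 17617 = 71·248 + 9
73: 17617 = 73·241 + 24
79: 17617 = 79·223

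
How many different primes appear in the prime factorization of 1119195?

6

1119195 = 3^2 · 124355
124355 = 5 · 24871
24871 = 7 · 3553
3553 = 11 · 323
323 = 17 · 19
1119195 = 3^2 · 5 · 7 · 11 · 17 · 19, which has 6 distinct prime factors.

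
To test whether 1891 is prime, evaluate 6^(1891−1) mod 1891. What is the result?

6^1 ≡ 6 (mod 1891)
6^2 ≡ 6^2 = 36 ≡ 36 (mod 1891)
6^4 ≡ 36^2 = 1296 ≡ 1296 (mod 1891)
6^8 ≡ 1296^2 = 1679616 ≡ 408 (mod 1891)
6^16 ≡ 408^2 = 166464 ≡ 56 (mod 1891)
6^32 ≡ 56^2 = 3136 ≡ 1245 (mod 1891)
6^64 ≡ 1245^2 = 1550025 ≡ 1296 (mod 1891)
6^128 ≡ 1296^2 = 1679616 ≡ 408 (mod 1891)
6^256 ≡ 408^2 = 166464 ≡ 56 (mod 1891)
6^512 ≡ 56^2 = 3136 ≡ 1245 (mod 1891)
6^1024 ≡ 1245^2 = 1550025 ≡ 1296 (mod 1891)
1890 = 1024 + 512 + 256 + 64 + 32 + 2 in binary powers of 2.
So 6^1890 ≡ 1296 · 1245 · 56 · 1296 · 1245 · 36 ≡ 1768 (mod 1891).
Since 1768 ≠ 1, base 6 is a Fermat witness: 1891 is composite.

1768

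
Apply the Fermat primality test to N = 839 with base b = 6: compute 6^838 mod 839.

1

6^1 ≡ 6 (mod 839)
6^2 ≡ 6^2 = 36 ≡ 36 (mod 839)
6^4 ≡ 36^2 = 1296 ≡ 457 (mod 839)
6^8 ≡ 457^2 = 208849 ≡ 777 (mod 839)
6^16 ≡ 777^2 = 603729 ≡ 488 (mod 839)
6^32 ≡ 488^2 = 238144 ≡ 707 (mod 839)
6^64 ≡ 707^2 = 499849 ≡ 644 (mod 839)
6^128 ≡ 644^2 = 414736 ≡ 270 (mod 839)
6^256 ≡ 270^2 = 72900 ≡ 746 (mod 839)
6^512 ≡ 746^2 = 556516 ≡ 259 (mod 839)
838 = 512 + 256 + 64 + 4 + 2 in binary powers of 2.
So 6^838 ≡ 259 · 746 · 644 · 457 · 36 ≡ 1 (mod 839).
Since the result is 1, base 6 gives no evidence that 839 is composite.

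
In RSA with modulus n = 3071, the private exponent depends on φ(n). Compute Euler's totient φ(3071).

2952

Factor: 3071 = 37 · 83.
φ(3071) = (37−1) · (83−1) = 36 · 82 = 2952.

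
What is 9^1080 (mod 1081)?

679

9^1 ≡ 9 (mod 1081)
9^2 ≡ 9^2 = 81 ≡ 81 (mod 1081)
9^4 ≡ 81^2 = 6561 ≡ 75 (mod 1081)
9^8 ≡ 75^2 = 5625 ≡ 220 (mod 1081)
9^16 ≡ 220^2 = 48400 ≡ 836 (mod 1081)
9^32 ≡ 836^2 = 698896 ≡ 570 (mod 1081)
9^64 ≡ 570^2 = 324900 ≡ 600 (mod 1081)
9^128 ≡ 600^2 = 360000 ≡ 27 (mod 1081)
9^256 ≡ 27^2 = 729 ≡ 729 (mod 1081)
9^512 ≡ 729^2 = 531441 ≡ 670 (mod 1081)
9^1024 ≡ 670^2 = 448900 ≡ 285 (mod 1081)
1080 = 1024 + 32 + 16 + 8 in binary powers of 2.
So 9^1080 ≡ 285 · 570 · 836 · 220 ≡ 679 (mod 1081).
Since 679 ≠ 1, base 9 is a Fermat witness: 1081 is composite.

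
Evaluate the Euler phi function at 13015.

9792

Factor: 13015 = 5 · 19 · 137.
φ(13015) = (5−1) · (19−1) · (137−1) = 4 · 18 · 136 = 9792.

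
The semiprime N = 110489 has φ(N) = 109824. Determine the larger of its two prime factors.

φ(n) = (p−1)(q−1) = n − (p+q) + 1, so p + q = 110489 − 109824 + 1 = 666.
p and q are the roots of t² − 666t + 110489 = 0.
Discriminant: 666² − 4·110489 = 443556 − 441956 = 1600; √1600 = 40.
q = (666 − 40)/2 = 313, p = (666 + 40)/2 = 353.
Check: 313 · 353 = 110489.

353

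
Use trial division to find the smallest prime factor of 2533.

2533 is odd.
Digit sum 13, not divisible by 3.
Ends in 3: not divisible by 5.
7: 2533 = 7·361 + 6
11: 2533 = 11·230 + 3
13: 2533 = 13·194 + 11
17: 2533 = 17·149

17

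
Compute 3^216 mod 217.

78

3^1 ≡ 3 (mod 217)
3^2 ≡ 3^2 = 9 ≡ 9 (mod 217)
3^4 ≡ 9^2 = 81 ≡ 81 (mod 217)
3^8 ≡ 81^2 = 6561 ≡ 51 (mod 217)
3^16 ≡ 51^2 = 2601 ≡ 214 (mod 217)
3^32 ≡ 214^2 = 45796 ≡ 9 (mod 217)
3^64 ≡ 9^2 = 81 ≡ 81 (mod 217)
3^128 ≡ 81^2 = 6561 ≡ 51 (mod 217)
216 = 128 + 64 + 16 + 8 in binary powers of 2.
So 3^216 ≡ 51 · 81 · 214 · 51 ≡ 78 (mod 217).
Since 78 ≠ 1, base 3 is a Fermat witness: 217 is composite.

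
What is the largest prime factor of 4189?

71

4189 = 59 · 71
71 is prime.
So 4189 = 59 · 71; the largest prime factor is 71.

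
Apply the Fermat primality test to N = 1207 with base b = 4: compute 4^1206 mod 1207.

4^1 ≡ 4 (mod 1207)
4^2 ≡ 4^2 = 16 ≡ 16 (mod 1207)
4^4 ≡ 16^2 = 256 ≡ 256 (mod 1207)
4^8 ≡ 256^2 = 65536 ≡ 358 (mod 1207)
4^16 ≡ 358^2 = 128164 ≡ 222 (mod 1207)
4^32 ≡ 222^2 = 49284 ≡ 1004 (mod 1207)
4^64 ≡ 1004^2 = 1008016 ≡ 171 (mod 1207)
4^128 ≡ 171^2 = 29241 ≡ 273 (mod 1207)
4^256 ≡ 273^2 = 74529 ≡ 902 (mod 1207)
4^512 ≡ 902^2 = 813604 ≡ 86 (mod 1207)
4^1024 ≡ 86^2 = 7396 ≡ 154 (mod 1207)
1206 = 1024 + 128 + 32 + 16 + 4 + 2 in binary powers of 2.
So 4^1206 ≡ 154 · 273 · 1004 · 222 · 256 · 16 ≡ 577 (mod 1207).
Since 577 ≠ 1, base 4 is a Fermat witness: 1207 is composite.

577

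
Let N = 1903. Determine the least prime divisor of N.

1903 is odd.
Digit sum 13, not divisible by 3.
Ends in 3: not divisible by 5.
7: 1903 = 7·271 + 6
11: 1903 = 11·173

11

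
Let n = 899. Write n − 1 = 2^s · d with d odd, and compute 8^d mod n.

899 − 1 = 898 = 2^1 · 449, so d = 449.
8^1 ≡ 8 (mod 899)
8^2 ≡ 8^2 = 64 ≡ 64 (mod 899)
8^4 ≡ 64^2 = 4096 ≡ 500 (mod 899)
8^8 ≡ 500^2 = 250000 ≡ 78 (mod 899)
8^16 ≡ 78^2 = 6084 ≡ 690 (mod 899)
8^32 ≡ 690^2 = 476100 ≡ 529 (mod 899)
8^64 ≡ 529^2 = 279841 ≡ 252 (mod 899)
8^128 ≡ 252^2 = 63504 ≡ 574 (mod 899)
8^256 ≡ 574^2 = 329476 ≡ 442 (mod 899)
449 = 256 + 128 + 64 + 1 in binary powers of 2.
So 8^449 ≡ 442 · 574 · 252 · 8 ≡ 66 (mod 899).
Squaring chain: 66; never reaches −1, so base 8 is a Miller–Rabin witness that 899 is composite.

66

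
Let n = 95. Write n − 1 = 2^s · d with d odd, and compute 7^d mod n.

95 − 1 = 94 = 2^1 · 47, so d = 47.
7^1 ≡ 7 (mod 95)
7^2 ≡ 7^2 = 49 ≡ 49 (mod 95)
7^4 ≡ 49^2 = 2401 ≡ 26 (mod 95)
7^8 ≡ 26^2 = 676 ≡ 11 (mod 95)
7^16 ≡ 11^2 = 121 ≡ 26 (mod 95)
7^32 ≡ 26^2 = 676 ≡ 11 (mod 95)
47 = 32 + 8 + 4 + 2 + 1 in binary powers of 2.
So 7^47 ≡ 11 · 11 · 26 · 49 · 7 ≡ 68 (mod 95).
Squaring chain: 68; never reaches −1, so base 7 is a Miller–Rabin witness that 95 is composite.

68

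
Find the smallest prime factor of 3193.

31

3193 is odd.
Digit sum 16, not divisible by 3.
Ends in 3: not divisible by 5.
7: 3193 = 7·456 + 1
11: 3193 = 11·290 + 3
13: 3193 = 13·245 + 8
17: 3193 = 17·187 + 14
19: 3193 = 19·168 + 1
23: 3193 = 23·138 + 19
29: 3193 = 29·110 + 3
31: 3193 = 31·103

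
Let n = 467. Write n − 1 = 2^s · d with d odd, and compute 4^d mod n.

467 − 1 = 466 = 2^1 · 233, so d = 233.
4^1 ≡ 4 (mod 467)
4^2 ≡ 4^2 = 16 ≡ 16 (mod 467)
4^4 ≡ 16^2 = 256 ≡ 256 (mod 467)
4^8 ≡ 256^2 = 65536 ≡ 156 (mod 467)
4^16 ≡ 156^2 = 24336 ≡ 52 (mod 467)
4^32 ≡ 52^2 = 2704 ≡ 369 (mod 467)
4^64 ≡ 369^2 = 136161 ≡ 264 (mod 467)
4^128 ≡ 264^2 = 69696 ≡ 113 (mod 467)
233 = 128 + 64 + 32 + 8 + 1 in binary powers of 2.
So 4^233 ≡ 113 · 264 · 369 · 156 · 4 ≡ 1 (mod 467).
Since 4^d ≡ 1 (mod 467), base 4 does not prove 467 composite.

1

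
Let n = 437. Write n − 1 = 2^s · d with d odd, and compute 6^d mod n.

437 − 1 = 436 = 2^2 · 109, so d = 109.
6^1 ≡ 6 (mod 437)
6^2 ≡ 6^2 = 36 ≡ 36 (mod 437)
6^4 ≡ 36^2 = 1296 ≡ 422 (mod 437)
6^8 ≡ 422^2 = 178084 ≡ 225 (mod 437)
6^16 ≡ 225^2 = 50625 ≡ 370 (mod 437)
6^32 ≡ 370^2 = 136900 ≡ 119 (mod 437)
6^64 ≡ 119^2 = 14161 ≡ 177 (mod 437)
109 = 64 + 32 + 8 + 4 + 1 in binary powers of 2.
So 6^109 ≡ 177 · 119 · 225 · 422 · 6 ≡ 234 (mod 437).
Squaring chain: 234 → 131; never reaches −1, so base 6 is a Miller–Rabin witness that 437 is composite.

234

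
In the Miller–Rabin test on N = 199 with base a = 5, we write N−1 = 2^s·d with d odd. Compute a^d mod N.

199 − 1 = 198 = 2^1 · 99, so d = 99.
5^1 ≡ 5 (mod 199)
5^2 ≡ 5^2 = 25 ≡ 25 (mod 199)
5^4 ≡ 25^2 = 625 ≡ 28 (mod 199)
5^8 ≡ 28^2 = 784 ≡ 187 (mod 199)
5^16 ≡ 187^2 = 34969 ≡ 144 (mod 199)
5^32 ≡ 144^2 = 20736 ≡ 40 (mod 199)
5^64 ≡ 40^2 = 1600 ≡ 8 (mod 199)
99 = 64 + 32 + 2 + 1 in binary powers of 2.
So 5^99 ≡ 8 · 40 · 25 · 5 ≡ 1 (mod 199).
Since 5^d ≡ 1 (mod 199), base 5 does not prove 199 composite.

1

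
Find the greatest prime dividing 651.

31

651 = 3 · 217
217 = 7 · 31
31 is prime.
So 651 = 3 · 7 · 31; the largest prime factor is 31.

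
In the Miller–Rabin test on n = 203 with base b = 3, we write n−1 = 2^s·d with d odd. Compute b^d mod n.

203 − 1 = 202 = 2^1 · 101, so d = 101.
3^1 ≡ 3 (mod 203)
3^2 ≡ 3^2 = 9 ≡ 9 (mod 203)
3^4 ≡ 9^2 = 81 ≡ 81 (mod 203)
3^8 ≡ 81^2 = 6561 ≡ 65 (mod 203)
3^16 ≡ 65^2 = 4225 ≡ 165 (mod 203)
3^32 ≡ 165^2 = 27225 ≡ 23 (mod 203)
3^64 ≡ 23^2 = 529 ≡ 123 (mod 203)
101 = 64 + 32 + 4 + 1 in binary powers of 2.
So 3^101 ≡ 123 · 23 · 81 · 3 ≡ 89 (mod 203).
Squaring chain: 89; never reaches −1, so base 3 is a Miller–Rabin witness that 203 is composite.

89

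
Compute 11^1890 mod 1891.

1768

11^1 ≡ 11 (mod 1891)
11^2 ≡ 11^2 = 121 ≡ 121 (mod 1891)
11^4 ≡ 121^2 = 14641 ≡ 1404 (mod 1891)
11^8 ≡ 1404^2 = 1971216 ≡ 794 (mod 1891)
11^16 ≡ 794^2 = 630436 ≡ 733 (mod 1891)
11^32 ≡ 733^2 = 537289 ≡ 245 (mod 1891)
11^64 ≡ 245^2 = 60025 ≡ 1404 (mod 1891)
11^128 ≡ 1404^2 = 1971216 ≡ 794 (mod 1891)
11^256 ≡ 794^2 = 630436 ≡ 733 (mod 1891)
11^512 ≡ 733^2 = 537289 ≡ 245 (mod 1891)
11^1024 ≡ 245^2 = 60025 ≡ 1404 (mod 1891)
1890 = 1024 + 512 + 256 + 64 + 32 + 2 in binary powers of 2.
So 11^1890 ≡ 1404 · 245 · 733 · 1404 · 245 · 121 ≡ 1768 (mod 1891).
Since 1768 ≠ 1, base 11 is a Fermat witness: 1891 is composite.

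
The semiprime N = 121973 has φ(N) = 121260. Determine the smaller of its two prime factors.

283

φ(n) = (p−1)(q−1) = n − (p+q) + 1, so p + q = 121973 − 121260 + 1 = 714.
p and q are the roots of t² − 714t + 121973 = 0.
Discriminant: 714² − 4·121973 = 509796 − 487892 = 21904; √21904 = 148.
q = (714 − 148)/2 = 283, p = (714 + 148)/2 = 431.
Check: 283 · 431 = 121973.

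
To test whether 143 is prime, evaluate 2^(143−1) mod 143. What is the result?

114

2^1 ≡ 2 (mod 143)
2^2 ≡ 2^2 = 4 ≡ 4 (mod 143)
2^4 ≡ 4^2 = 16 ≡ 16 (mod 143)
2^8 ≡ 16^2 = 256 ≡ 113 (mod 143)
2^16 ≡ 113^2 = 12769 ≡ 42 (mod 143)
2^32 ≡ 42^2 = 1764 ≡ 48 (mod 143)
2^64 ≡ 48^2 = 2304 ≡ 16 (mod 143)
2^128 ≡ 16^2 = 256 ≡ 113 (mod 143)
142 = 128 + 8 + 4 + 2 in binary powers of 2.
So 2^142 ≡ 113 · 113 · 16 · 4 ≡ 114 (mod 143).
Since 114 ≠ 1, base 2 is a Fermat witness: 143 is composite.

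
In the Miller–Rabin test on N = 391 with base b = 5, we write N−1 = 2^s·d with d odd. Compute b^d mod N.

391 − 1 = 390 = 2^1 · 195, so d = 195.
5^1 ≡ 5 (mod 391)
5^2 ≡ 5^2 = 25 ≡ 25 (mod 391)
5^4 ≡ 25^2 = 625 ≡ 234 (mod 391)
5^8 ≡ 234^2 = 54756 ≡ 16 (mod 391)
5^16 ≡ 16^2 = 256 ≡ 256 (mod 391)
5^32 ≡ 256^2 = 65536 ≡ 239 (mod 391)
5^64 ≡ 239^2 = 57121 ≡ 35 (mod 391)
5^128 ≡ 35^2 = 1225 ≡ 52 (mod 391)
195 = 128 + 64 + 2 + 1 in binary powers of 2.
So 5^195 ≡ 52 · 35 · 25 · 5 ≡ 329 (mod 391).
Squaring chain: 329; never reaches −1, so base 5 is a Miller–Rabin witness that 391 is composite.

329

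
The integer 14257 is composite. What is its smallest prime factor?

14257 is odd.
Digit sum 19, not divisible by 3.
Ends in 7: not divisible by 5.
7: 14257 = 7·2036 + 5
11: 14257 = 11·1296 + 1
13: 14257 = 13·1096 + 9
17: 14257 = 17·838 + 11
19: 14257 = 19·750 + 7
23: 14257 = 23·619 + 20
29: 14257 = 29·491 + 18
31: 14257 = 31·459 + 28
37: 14257 = 37·385 + 12
41: 14257 = 41·347 + 30
43: 14257 = 43·331 + 24
47: 14257 = 47·303 + 16
53: 14257 = 53·269

53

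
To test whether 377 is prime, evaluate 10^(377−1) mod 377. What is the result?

107

10^1 ≡ 10 (mod 377)
10^2 ≡ 10^2 = 100 ≡ 100 (mod 377)
10^4 ≡ 100^2 = 10000 ≡ 198 (mod 377)
10^8 ≡ 198^2 = 39204 ≡ 373 (mod 377)
10^16 ≡ 373^2 = 139129 ≡ 16 (mod 377)
10^32 ≡ 16^2 = 256 ≡ 256 (mod 377)
10^64 ≡ 256^2 = 65536 ≡ 315 (mod 377)
10^128 ≡ 315^2 = 99225 ≡ 74 (mod 377)
10^256 ≡ 74^2 = 5476 ≡ 198 (mod 377)
376 = 256 + 64 + 32 + 16 + 8 in binary powers of 2.
So 10^376 ≡ 198 · 315 · 256 · 16 · 373 ≡ 107 (mod 377).
Since 107 ≠ 1, base 10 is a Fermat witness: 377 is composite.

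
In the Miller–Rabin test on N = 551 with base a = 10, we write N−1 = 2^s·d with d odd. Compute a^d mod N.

551 − 1 = 550 = 2^1 · 275, so d = 275.
10^1 ≡ 10 (mod 551)
10^2 ≡ 10^2 = 100 ≡ 100 (mod 551)
10^4 ≡ 100^2 = 10000 ≡ 82 (mod 551)
10^8 ≡ 82^2 = 6724 ≡ 112 (mod 551)
10^16 ≡ 112^2 = 12544 ≡ 422 (mod 551)
10^32 ≡ 422^2 = 178084 ≡ 111 (mod 551)
10^64 ≡ 111^2 = 12321 ≡ 199 (mod 551)
10^128 ≡ 199^2 = 39601 ≡ 480 (mod 551)
10^256 ≡ 480^2 = 230400 ≡ 82 (mod 551)
275 = 256 + 16 + 2 + 1 in binary powers of 2.
So 10^275 ≡ 82 · 422 · 100 · 10 ≡ 98 (mod 551).
Squaring chain: 98; never reaches −1, so base 10 is a Miller–Rabin witness that 551 is composite.

98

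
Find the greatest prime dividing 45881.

45881 = 11 · 4171
4171 = 43 · 97
97 is prime.
So 45881 = 11 · 43 · 97; the largest prime factor is 97.

97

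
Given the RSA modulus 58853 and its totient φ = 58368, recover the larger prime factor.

φ(n) = (p−1)(q−1) = n − (p+q) + 1, so p + q = 58853 − 58368 + 1 = 486.
p and q are the roots of t² − 486t + 58853 = 0.
Discriminant: 486² − 4·58853 = 236196 − 235412 = 784; √784 = 28.
q = (486 − 28)/2 = 229, p = (486 + 28)/2 = 257.
Check: 229 · 257 = 58853.

257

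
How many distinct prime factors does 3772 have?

3772 = 2^2 · 943
943 = 23 · 41
3772 = 2^2 · 23 · 41, which has 3 distinct prime factors.

3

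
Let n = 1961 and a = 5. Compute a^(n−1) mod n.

367

5^1 ≡ 5 (mod 1961)
5^2 ≡ 5^2 = 25 ≡ 25 (mod 1961)
5^4 ≡ 25^2 = 625 ≡ 625 (mod 1961)
5^8 ≡ 625^2 = 390625 ≡ 386 (mod 1961)
5^16 ≡ 386^2 = 148996 ≡ 1921 (mod 1961)
5^32 ≡ 1921^2 = 3690241 ≡ 1600 (mod 1961)
5^64 ≡ 1600^2 = 2560000 ≡ 895 (mod 1961)
5^128 ≡ 895^2 = 801025 ≡ 937 (mod 1961)
5^256 ≡ 937^2 = 877969 ≡ 1402 (mod 1961)
5^512 ≡ 1402^2 = 1965604 ≡ 682 (mod 1961)
5^1024 ≡ 682^2 = 465124 ≡ 367 (mod 1961)
1960 = 1024 + 512 + 256 + 128 + 32 + 8 in binary powers of 2.
So 5^1960 ≡ 367 · 682 · 1402 · 937 · 1600 · 386 ≡ 367 (mod 1961).
Since 367 ≠ 1, base 5 is a Fermat witness: 1961 is composite.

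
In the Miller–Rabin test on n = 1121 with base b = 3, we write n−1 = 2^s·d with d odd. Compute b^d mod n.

906

1121 − 1 = 1120 = 2^5 · 35, so d = 35.
3^1 ≡ 3 (mod 1121)
3^2 ≡ 3^2 = 9 ≡ 9 (mod 1121)
3^4 ≡ 9^2 = 81 ≡ 81 (mod 1121)
3^8 ≡ 81^2 = 6561 ≡ 956 (mod 1121)
3^16 ≡ 956^2 = 913936 ≡ 321 (mod 1121)
3^32 ≡ 321^2 = 103041 ≡ 1030 (mod 1121)
35 = 32 + 2 + 1 in binary powers of 2.
So 3^35 ≡ 1030 · 9 · 3 ≡ 906 (mod 1121).
Squaring chain: 906 → 264 → 194 → 643 → 921; never reaches −1, so base 3 is a Miller–Rabin witness that 1121 is composite.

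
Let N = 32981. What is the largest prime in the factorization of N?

32981 = 13 · 2537
2537 = 43 · 59
59 is prime.
So 32981 = 13 · 43 · 59; the largest prime factor is 59.

59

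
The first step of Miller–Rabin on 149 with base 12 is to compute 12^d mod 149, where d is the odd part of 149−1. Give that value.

105

149 − 1 = 148 = 2^2 · 37, so d = 37.
12^1 ≡ 12 (mod 149)
12^2 ≡ 12^2 = 144 ≡ 144 (mod 149)
12^4 ≡ 144^2 = 20736 ≡ 25 (mod 149)
12^8 ≡ 25^2 = 625 ≡ 29 (mod 149)
12^16 ≡ 29^2 = 841 ≡ 96 (mod 149)
12^32 ≡ 96^2 = 9216 ≡ 127 (mod 149)
37 = 32 + 4 + 1 in binary powers of 2.
So 12^37 ≡ 127 · 25 · 12 ≡ 105 (mod 149).
Squaring chain: 105 → 148; reaches −1, so base 12 does not prove 149 composite.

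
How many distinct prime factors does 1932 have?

4

1932 = 2^2 · 483
483 = 3 · 161
161 = 7 · 23
1932 = 2^2 · 3 · 7 · 23, which has 4 distinct prime factors.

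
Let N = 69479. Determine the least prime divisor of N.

17

69479 is odd.
Digit sum 35, not divisible by 3.
Ends in 9: not divisible by 5.
7: 69479 = 7·9925 + 4
11: 69479 = 11·6316 + 3
13: 69479 = 13·5344 + 7
17: 69479 = 17·4087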